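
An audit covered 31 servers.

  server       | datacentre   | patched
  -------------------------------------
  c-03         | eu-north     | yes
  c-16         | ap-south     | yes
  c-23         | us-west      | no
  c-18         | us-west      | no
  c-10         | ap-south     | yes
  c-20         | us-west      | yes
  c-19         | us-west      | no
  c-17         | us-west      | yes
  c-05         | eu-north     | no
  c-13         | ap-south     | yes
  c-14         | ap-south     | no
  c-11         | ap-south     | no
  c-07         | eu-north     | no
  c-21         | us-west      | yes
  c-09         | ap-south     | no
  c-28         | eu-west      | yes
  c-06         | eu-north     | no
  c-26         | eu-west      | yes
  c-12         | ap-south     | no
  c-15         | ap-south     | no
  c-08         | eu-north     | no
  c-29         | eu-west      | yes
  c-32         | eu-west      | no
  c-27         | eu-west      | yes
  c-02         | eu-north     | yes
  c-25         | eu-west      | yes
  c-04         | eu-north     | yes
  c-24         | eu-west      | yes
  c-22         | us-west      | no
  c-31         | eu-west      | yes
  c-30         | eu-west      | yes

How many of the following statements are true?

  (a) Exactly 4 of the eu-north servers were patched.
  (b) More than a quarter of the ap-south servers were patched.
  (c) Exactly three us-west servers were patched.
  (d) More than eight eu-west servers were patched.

2

(a) eu-north: |A| = 7, |A ∩ B| = 3; needs |A ∩ B| = 4 — false.
(b) ap-south: |A| = 8, |A ∩ B| = 3; needs |A ∩ B| / |A| > 1/4 — true.
(c) us-west: |A| = 7, |A ∩ B| = 3; needs |A ∩ B| = 3 — true.
(d) eu-west: |A| = 9, |A ∩ B| = 8; needs |A ∩ B| > 8 — false.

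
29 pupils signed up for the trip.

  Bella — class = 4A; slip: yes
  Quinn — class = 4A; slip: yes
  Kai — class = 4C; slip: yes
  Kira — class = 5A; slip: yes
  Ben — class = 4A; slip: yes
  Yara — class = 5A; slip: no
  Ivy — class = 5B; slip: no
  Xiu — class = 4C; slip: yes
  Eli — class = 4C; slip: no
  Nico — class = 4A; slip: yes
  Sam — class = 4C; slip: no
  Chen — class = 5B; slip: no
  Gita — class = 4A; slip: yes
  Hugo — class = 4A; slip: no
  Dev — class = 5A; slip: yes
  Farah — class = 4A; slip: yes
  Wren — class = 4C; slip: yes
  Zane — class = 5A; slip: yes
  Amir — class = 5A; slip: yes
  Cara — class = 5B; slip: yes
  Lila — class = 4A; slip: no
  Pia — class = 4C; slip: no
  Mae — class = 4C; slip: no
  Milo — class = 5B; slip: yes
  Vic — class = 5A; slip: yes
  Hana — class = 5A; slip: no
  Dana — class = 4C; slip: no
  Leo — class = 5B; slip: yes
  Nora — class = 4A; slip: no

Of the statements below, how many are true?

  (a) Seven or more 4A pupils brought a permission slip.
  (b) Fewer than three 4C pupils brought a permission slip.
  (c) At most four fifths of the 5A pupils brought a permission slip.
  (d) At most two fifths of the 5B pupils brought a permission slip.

(a) 4A: |A| = 9, |A ∩ B| = 6; needs |A ∩ B| ≥ 7 — false.
(b) 4C: |A| = 8, |A ∩ B| = 3; needs |A ∩ B| < 3 — false.
(c) 5A: |A| = 7, |A ∩ B| = 5; needs |A ∩ B| / |A| ≤ 4/5 — true.
(d) 5B: |A| = 5, |A ∩ B| = 3; needs |A ∩ B| / |A| ≤ 2/5 — false.

1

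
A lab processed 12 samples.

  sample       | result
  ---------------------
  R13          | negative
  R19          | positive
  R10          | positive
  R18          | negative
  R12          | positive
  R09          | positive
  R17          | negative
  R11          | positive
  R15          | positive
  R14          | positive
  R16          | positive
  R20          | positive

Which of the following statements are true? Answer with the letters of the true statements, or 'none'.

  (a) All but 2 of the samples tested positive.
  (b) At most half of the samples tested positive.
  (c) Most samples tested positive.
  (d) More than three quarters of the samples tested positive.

(c)

|A| = 12, |A ∩ B| = 9, |A ∖ B| = 3.
(a) |A ∖ B| = 2: fails.
(b) |A ∩ B| ≤ |A ∖ B|: fails.
(c) |A ∩ B| > |A ∖ B|: holds.
(d) |A ∩ B| / |A| > 3/4: fails.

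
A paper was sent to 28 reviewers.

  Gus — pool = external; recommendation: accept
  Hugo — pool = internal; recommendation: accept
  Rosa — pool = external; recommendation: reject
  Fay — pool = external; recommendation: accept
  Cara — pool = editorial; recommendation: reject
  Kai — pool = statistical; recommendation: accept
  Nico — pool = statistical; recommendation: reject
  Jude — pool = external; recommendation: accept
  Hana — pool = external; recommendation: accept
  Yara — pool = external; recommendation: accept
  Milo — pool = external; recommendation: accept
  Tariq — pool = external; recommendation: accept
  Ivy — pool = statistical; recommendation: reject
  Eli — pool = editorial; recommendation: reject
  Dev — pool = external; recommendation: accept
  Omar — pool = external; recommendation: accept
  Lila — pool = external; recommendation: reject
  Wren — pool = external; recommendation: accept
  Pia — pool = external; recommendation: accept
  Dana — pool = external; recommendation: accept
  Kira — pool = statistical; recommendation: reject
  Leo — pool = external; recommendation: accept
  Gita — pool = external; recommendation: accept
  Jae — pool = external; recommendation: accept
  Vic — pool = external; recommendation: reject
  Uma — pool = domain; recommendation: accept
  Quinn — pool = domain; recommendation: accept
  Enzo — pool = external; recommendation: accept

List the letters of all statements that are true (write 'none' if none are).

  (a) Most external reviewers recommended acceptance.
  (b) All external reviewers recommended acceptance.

|A| = 19, |A ∩ B| = 16, |A ∖ B| = 3.
(a) |A ∩ B| > |A ∖ B|: holds.
(b) A ⊆ B, i.e. every element of A is in B (|A ∖ B| = 0): fails.

(a)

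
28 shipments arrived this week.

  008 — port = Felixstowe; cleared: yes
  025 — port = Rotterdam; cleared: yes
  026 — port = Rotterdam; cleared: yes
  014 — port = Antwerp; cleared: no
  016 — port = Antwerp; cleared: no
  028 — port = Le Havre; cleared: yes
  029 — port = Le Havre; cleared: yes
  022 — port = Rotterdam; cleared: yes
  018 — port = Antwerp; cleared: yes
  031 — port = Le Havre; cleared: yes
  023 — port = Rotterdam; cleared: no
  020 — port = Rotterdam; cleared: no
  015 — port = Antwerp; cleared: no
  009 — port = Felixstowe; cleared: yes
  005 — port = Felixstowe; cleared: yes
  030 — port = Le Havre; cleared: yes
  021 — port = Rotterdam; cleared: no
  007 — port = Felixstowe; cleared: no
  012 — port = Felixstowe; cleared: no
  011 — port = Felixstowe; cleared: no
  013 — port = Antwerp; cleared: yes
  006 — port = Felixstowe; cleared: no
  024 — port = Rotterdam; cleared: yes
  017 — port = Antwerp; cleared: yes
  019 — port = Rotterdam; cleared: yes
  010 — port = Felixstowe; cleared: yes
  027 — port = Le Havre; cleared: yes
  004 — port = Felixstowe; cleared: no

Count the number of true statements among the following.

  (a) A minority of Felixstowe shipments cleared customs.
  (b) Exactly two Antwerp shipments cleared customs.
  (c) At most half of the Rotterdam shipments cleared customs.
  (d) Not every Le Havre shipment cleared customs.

1

(a) Felixstowe: |A| = 9, |A ∩ B| = 4; needs |A ∩ B| < |A ∖ B| — true.
(b) Antwerp: |A| = 6, |A ∩ B| = 3; needs |A ∩ B| = 2 — false.
(c) Rotterdam: |A| = 8, |A ∩ B| = 5; needs |A ∩ B| ≤ |A ∖ B| — false.
(d) Le Havre: |A| = 5, |A ∩ B| = 5; needs A ⊄ B (|A ∖ B| ≥ 1) — false.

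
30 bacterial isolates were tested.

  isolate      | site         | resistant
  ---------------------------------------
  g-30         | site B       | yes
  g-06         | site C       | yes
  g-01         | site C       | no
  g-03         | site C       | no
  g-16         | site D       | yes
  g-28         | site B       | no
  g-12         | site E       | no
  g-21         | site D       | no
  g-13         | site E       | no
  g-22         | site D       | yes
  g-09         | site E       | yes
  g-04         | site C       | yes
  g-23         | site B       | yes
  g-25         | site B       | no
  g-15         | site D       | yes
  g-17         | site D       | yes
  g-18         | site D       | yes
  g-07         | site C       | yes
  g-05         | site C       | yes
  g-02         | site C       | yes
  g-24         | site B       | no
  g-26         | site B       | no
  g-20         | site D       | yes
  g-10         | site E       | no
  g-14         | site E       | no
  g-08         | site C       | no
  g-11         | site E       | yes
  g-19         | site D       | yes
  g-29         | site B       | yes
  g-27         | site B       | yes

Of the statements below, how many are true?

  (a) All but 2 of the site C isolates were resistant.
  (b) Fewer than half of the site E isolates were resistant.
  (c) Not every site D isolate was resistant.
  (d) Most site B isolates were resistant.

(a) site C: |A| = 8, |A ∩ B| = 5; needs |A ∖ B| = 2 — false.
(b) site E: |A| = 6, |A ∩ B| = 2; needs |A ∩ B| < |A ∖ B| — true.
(c) site D: |A| = 8, |A ∩ B| = 7; needs A ⊄ B (|A ∖ B| ≥ 1) — true.
(d) site B: |A| = 8, |A ∩ B| = 4; needs |A ∩ B| > |A ∖ B| — false.

2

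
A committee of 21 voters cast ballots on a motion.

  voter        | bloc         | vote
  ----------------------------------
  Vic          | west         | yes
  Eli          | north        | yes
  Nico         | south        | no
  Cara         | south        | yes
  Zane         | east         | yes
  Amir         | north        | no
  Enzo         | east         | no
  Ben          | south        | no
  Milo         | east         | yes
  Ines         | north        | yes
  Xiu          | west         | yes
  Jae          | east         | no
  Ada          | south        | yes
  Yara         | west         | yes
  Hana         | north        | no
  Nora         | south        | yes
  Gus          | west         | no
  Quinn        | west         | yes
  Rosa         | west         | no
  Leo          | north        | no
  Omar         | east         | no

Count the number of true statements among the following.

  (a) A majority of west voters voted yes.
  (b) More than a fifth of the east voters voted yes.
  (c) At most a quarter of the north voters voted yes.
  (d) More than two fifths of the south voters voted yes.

(a) west: |A| = 6, |A ∩ B| = 4; needs |A ∩ B| > |A ∖ B| — true.
(b) east: |A| = 5, |A ∩ B| = 2; needs |A ∩ B| / |A| > 1/5 — true.
(c) north: |A| = 5, |A ∩ B| = 2; needs |A ∩ B| / |A| ≤ 1/4 — false.
(d) south: |A| = 5, |A ∩ B| = 3; needs |A ∩ B| / |A| > 2/5 — true.

3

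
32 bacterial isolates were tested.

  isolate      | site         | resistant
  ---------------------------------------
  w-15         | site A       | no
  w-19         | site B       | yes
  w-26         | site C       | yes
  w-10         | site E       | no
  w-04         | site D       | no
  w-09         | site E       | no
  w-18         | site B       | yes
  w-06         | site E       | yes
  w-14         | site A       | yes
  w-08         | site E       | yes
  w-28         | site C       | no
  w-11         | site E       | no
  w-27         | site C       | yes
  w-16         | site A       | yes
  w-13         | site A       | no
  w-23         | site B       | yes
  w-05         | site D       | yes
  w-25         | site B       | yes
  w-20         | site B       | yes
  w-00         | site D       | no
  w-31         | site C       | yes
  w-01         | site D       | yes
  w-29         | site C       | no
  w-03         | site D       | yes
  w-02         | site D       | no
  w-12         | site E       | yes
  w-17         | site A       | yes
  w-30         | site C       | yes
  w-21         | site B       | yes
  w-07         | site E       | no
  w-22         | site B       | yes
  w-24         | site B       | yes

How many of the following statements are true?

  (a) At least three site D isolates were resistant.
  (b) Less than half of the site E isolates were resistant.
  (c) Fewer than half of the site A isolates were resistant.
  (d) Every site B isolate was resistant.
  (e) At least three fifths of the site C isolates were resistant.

4

(a) site D: |A| = 6, |A ∩ B| = 3; needs |A ∩ B| ≥ 3 — true.
(b) site E: |A| = 7, |A ∩ B| = 3; needs |A ∩ B| < |A ∖ B| — true.
(c) site A: |A| = 5, |A ∩ B| = 3; needs |A ∩ B| < |A ∖ B| — false.
(d) site B: |A| = 8, |A ∩ B| = 8; needs A ⊆ B, i.e. every element of A is in B (|A ∖ B| = 0) — true.
(e) site C: |A| = 6, |A ∩ B| = 4; needs |A ∩ B| / |A| ≥ 3/5 — true.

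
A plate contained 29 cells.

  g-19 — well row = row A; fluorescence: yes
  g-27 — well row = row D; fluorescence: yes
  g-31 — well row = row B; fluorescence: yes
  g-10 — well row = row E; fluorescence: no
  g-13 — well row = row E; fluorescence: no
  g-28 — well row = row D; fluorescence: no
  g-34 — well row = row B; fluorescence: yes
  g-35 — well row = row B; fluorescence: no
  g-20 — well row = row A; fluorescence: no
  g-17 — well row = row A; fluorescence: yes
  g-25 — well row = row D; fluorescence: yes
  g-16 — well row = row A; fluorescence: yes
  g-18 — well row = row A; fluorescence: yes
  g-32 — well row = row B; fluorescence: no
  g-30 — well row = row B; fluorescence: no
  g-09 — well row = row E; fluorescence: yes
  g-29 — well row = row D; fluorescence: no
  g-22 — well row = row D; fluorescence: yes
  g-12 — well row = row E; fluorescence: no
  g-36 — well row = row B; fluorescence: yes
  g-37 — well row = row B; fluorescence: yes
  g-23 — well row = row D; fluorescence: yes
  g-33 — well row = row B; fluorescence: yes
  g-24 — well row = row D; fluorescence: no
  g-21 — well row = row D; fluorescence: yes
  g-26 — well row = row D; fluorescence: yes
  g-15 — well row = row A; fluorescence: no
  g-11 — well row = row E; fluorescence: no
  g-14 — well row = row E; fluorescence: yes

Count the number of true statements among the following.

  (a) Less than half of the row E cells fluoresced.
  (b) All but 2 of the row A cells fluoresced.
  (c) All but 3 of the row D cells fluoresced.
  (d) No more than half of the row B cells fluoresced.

(a) row E: |A| = 6, |A ∩ B| = 2; needs |A ∩ B| < |A ∖ B| — true.
(b) row A: |A| = 6, |A ∩ B| = 4; needs |A ∖ B| = 2 — true.
(c) row D: |A| = 9, |A ∩ B| = 6; needs |A ∖ B| = 3 — true.
(d) row B: |A| = 8, |A ∩ B| = 5; needs |A ∩ B| ≤ |A ∖ B| — false.

3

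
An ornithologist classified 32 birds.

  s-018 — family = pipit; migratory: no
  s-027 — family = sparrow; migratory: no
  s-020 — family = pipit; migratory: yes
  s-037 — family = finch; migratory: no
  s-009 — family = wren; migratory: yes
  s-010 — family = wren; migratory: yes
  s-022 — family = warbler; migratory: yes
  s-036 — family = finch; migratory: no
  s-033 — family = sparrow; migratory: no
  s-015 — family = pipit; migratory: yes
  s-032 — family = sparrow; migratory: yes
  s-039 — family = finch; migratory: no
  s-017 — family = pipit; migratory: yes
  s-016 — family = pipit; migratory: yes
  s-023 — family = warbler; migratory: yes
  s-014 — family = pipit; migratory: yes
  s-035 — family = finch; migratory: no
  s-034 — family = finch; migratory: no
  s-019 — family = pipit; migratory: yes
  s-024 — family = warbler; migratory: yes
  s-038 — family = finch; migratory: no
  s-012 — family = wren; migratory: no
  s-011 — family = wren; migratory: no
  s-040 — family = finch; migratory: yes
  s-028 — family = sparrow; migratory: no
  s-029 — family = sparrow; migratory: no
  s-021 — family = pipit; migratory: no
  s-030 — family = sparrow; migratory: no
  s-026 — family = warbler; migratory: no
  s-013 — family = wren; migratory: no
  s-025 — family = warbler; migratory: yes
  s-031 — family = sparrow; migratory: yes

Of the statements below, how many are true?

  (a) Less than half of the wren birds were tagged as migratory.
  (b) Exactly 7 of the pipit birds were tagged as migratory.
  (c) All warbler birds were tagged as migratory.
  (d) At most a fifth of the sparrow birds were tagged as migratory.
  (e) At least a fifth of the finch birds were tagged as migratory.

(a) wren: |A| = 5, |A ∩ B| = 2; needs |A ∩ B| < |A ∖ B| — true.
(b) pipit: |A| = 8, |A ∩ B| = 6; needs |A ∩ B| = 7 — false.
(c) warbler: |A| = 5, |A ∩ B| = 4; needs A ⊆ B, i.e. every element of A is in B (|A ∖ B| = 0) — false.
(d) sparrow: |A| = 7, |A ∩ B| = 2; needs |A ∩ B| / |A| ≤ 1/5 — false.
(e) finch: |A| = 7, |A ∩ B| = 1; needs |A ∩ B| / |A| ≥ 1/5 — false.

1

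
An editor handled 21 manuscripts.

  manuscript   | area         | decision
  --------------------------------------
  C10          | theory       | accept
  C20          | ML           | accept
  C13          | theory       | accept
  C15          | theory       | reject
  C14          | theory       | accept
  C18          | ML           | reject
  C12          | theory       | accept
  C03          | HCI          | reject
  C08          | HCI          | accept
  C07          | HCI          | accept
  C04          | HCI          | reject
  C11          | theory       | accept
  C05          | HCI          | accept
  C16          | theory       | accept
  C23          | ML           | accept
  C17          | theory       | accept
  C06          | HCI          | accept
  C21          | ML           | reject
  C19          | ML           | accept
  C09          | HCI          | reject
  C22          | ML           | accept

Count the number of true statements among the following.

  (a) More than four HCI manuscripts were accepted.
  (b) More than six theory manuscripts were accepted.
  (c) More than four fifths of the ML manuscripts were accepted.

1

(a) HCI: |A| = 7, |A ∩ B| = 4; needs |A ∩ B| > 4 — false.
(b) theory: |A| = 8, |A ∩ B| = 7; needs |A ∩ B| > 6 — true.
(c) ML: |A| = 6, |A ∩ B| = 4; needs |A ∩ B| / |A| > 4/5 — false.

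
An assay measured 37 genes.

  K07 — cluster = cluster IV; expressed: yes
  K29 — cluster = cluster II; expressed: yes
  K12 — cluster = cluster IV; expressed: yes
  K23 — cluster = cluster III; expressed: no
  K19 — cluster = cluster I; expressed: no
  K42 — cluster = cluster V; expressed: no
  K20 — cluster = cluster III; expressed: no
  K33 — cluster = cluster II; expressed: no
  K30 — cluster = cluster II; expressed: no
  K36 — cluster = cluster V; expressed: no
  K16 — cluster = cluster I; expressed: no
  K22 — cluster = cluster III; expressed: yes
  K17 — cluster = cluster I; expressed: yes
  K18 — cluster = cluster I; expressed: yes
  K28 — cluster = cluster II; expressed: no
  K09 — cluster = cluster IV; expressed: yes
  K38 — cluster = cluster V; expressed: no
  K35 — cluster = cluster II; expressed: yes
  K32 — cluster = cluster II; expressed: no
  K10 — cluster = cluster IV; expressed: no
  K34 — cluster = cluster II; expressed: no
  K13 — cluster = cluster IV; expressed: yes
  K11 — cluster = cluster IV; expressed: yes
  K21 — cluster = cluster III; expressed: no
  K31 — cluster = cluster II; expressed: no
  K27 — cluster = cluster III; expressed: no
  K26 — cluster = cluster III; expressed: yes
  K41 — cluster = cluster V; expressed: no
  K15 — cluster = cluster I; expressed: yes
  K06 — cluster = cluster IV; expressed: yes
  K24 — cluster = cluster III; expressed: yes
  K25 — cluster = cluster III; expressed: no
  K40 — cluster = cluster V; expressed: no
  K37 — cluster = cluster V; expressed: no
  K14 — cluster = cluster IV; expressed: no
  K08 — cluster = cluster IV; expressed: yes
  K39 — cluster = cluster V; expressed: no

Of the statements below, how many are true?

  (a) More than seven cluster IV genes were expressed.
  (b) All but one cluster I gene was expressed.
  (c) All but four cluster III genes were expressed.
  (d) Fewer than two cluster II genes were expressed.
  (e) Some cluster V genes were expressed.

0

(a) cluster IV: |A| = 9, |A ∩ B| = 7; needs |A ∩ B| > 7 — false.
(b) cluster I: |A| = 5, |A ∩ B| = 3; needs |A ∖ B| = 1 — false.
(c) cluster III: |A| = 8, |A ∩ B| = 3; needs |A ∖ B| = 4 — false.
(d) cluster II: |A| = 8, |A ∩ B| = 2; needs |A ∩ B| < 2 — false.
(e) cluster V: |A| = 7, |A ∩ B| = 0; needs A ∩ B ≠ ∅ (|A ∩ B| ≥ 1) — false.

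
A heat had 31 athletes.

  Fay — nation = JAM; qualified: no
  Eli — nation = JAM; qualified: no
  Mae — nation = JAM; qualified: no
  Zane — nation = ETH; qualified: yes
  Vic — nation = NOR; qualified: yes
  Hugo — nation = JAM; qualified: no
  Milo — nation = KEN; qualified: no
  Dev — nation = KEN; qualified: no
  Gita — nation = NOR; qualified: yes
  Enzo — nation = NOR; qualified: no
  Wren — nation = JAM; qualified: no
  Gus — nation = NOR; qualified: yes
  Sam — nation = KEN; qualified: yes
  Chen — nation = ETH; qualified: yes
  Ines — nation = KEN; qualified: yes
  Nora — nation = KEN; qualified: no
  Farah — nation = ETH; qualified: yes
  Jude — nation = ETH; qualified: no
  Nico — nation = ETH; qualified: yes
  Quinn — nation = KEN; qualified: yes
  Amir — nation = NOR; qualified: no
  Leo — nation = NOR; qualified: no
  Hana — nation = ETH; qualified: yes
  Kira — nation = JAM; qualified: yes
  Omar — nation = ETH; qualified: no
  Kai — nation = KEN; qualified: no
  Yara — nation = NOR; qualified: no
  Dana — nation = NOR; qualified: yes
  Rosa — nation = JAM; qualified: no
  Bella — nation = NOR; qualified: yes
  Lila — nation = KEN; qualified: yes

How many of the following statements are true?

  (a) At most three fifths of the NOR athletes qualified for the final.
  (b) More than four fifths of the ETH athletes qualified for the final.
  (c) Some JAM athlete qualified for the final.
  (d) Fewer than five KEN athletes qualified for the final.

3

(a) NOR: |A| = 9, |A ∩ B| = 5; needs |A ∩ B| / |A| ≤ 3/5 — true.
(b) ETH: |A| = 7, |A ∩ B| = 5; needs |A ∩ B| / |A| > 4/5 — false.
(c) JAM: |A| = 7, |A ∩ B| = 1; needs A ∩ B ≠ ∅ (|A ∩ B| ≥ 1) — true.
(d) KEN: |A| = 8, |A ∩ B| = 4; needs |A ∩ B| < 5 — true.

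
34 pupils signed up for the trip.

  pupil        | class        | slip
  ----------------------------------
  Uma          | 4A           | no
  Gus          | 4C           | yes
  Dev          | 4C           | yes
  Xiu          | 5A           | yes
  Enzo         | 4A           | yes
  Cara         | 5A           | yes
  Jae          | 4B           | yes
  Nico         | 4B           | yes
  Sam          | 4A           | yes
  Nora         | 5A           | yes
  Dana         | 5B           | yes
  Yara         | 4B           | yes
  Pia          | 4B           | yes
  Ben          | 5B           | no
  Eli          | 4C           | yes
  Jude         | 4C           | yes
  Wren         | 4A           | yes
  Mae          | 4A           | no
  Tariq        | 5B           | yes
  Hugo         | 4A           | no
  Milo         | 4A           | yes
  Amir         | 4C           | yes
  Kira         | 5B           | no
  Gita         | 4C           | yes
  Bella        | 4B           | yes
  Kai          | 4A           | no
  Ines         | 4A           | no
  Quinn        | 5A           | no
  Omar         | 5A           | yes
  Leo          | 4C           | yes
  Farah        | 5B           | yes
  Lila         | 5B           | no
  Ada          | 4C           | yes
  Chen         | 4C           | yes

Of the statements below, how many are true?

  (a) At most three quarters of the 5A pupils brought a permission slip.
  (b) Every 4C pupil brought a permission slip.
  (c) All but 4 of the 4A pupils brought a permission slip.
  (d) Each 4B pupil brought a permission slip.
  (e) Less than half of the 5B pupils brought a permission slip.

2

(a) 5A: |A| = 5, |A ∩ B| = 4; needs |A ∩ B| / |A| ≤ 3/4 — false.
(b) 4C: |A| = 9, |A ∩ B| = 9; needs A ⊆ B, i.e. every element of A is in B (|A ∖ B| = 0) — true.
(c) 4A: |A| = 9, |A ∩ B| = 4; needs |A ∖ B| = 4 — false.
(d) 4B: |A| = 5, |A ∩ B| = 5; needs A ⊆ B, i.e. every element of A is in B (|A ∖ B| = 0) — true.
(e) 5B: |A| = 6, |A ∩ B| = 3; needs |A ∩ B| < |A ∖ B| — false.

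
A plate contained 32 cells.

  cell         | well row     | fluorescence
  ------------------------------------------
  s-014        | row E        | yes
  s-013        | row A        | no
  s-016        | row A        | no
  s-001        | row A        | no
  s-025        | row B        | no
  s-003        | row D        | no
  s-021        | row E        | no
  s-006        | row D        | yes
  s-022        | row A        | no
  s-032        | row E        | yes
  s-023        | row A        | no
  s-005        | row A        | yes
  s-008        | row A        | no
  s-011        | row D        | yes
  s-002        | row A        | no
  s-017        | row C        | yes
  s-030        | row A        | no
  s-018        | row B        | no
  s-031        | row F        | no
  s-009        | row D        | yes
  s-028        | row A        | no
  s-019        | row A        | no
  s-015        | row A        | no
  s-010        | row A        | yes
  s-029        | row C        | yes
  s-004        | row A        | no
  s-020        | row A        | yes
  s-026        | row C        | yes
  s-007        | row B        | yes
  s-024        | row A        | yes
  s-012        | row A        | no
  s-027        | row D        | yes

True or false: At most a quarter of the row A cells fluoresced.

True

Truth condition: |A ∩ B| / |A| ≤ 1/4.
|A| = 17, |A ∩ B| = 4, |A ∖ B| = 13.
|A ∩ B|/|A| = 4/17, so the statement is true.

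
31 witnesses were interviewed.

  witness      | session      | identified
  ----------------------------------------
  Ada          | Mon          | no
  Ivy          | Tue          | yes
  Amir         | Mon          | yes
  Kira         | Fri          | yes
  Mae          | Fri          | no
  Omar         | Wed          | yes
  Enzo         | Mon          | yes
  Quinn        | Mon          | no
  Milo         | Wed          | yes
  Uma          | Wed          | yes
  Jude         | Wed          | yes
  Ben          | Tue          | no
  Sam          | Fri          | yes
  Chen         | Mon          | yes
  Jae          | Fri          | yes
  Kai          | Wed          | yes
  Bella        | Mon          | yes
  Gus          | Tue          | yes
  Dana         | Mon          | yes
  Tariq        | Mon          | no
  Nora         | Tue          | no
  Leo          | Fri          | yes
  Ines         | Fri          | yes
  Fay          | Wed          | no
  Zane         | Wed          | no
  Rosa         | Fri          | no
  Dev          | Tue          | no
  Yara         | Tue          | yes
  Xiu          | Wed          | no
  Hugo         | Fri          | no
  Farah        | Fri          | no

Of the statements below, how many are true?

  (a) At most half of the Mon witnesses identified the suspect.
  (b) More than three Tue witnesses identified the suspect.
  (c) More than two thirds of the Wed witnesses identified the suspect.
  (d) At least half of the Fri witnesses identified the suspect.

1

(a) Mon: |A| = 8, |A ∩ B| = 5; needs |A ∩ B| ≤ |A ∖ B| — false.
(b) Tue: |A| = 6, |A ∩ B| = 3; needs |A ∩ B| > 3 — false.
(c) Wed: |A| = 8, |A ∩ B| = 5; needs |A ∩ B| / |A| > 2/3 — false.
(d) Fri: |A| = 9, |A ∩ B| = 5; needs |A ∩ B| ≥ |A ∖ B| — true.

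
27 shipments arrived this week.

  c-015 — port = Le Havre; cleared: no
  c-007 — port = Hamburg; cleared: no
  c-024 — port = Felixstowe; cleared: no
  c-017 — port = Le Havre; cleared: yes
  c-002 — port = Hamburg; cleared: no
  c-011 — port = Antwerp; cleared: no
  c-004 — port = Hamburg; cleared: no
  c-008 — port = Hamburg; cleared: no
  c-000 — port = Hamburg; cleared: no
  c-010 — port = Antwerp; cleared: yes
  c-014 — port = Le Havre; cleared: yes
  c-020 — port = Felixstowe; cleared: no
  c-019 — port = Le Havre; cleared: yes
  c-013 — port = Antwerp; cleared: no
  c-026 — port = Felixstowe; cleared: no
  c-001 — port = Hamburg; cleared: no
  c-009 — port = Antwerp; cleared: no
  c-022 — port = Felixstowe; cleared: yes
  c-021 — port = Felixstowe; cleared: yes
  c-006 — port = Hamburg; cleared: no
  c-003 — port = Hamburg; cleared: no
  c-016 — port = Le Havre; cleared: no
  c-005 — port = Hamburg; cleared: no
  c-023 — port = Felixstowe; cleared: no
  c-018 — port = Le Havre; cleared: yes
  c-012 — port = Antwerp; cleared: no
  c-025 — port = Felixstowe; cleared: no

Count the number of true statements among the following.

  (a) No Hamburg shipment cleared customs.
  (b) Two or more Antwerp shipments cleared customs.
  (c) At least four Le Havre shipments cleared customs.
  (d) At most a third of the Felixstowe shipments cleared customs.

(a) Hamburg: |A| = 9, |A ∩ B| = 0; needs A ∩ B = ∅ (|A ∩ B| = 0) — true.
(b) Antwerp: |A| = 5, |A ∩ B| = 1; needs |A ∩ B| ≥ 2 — false.
(c) Le Havre: |A| = 6, |A ∩ B| = 4; needs |A ∩ B| ≥ 4 — true.
(d) Felixstowe: |A| = 7, |A ∩ B| = 2; needs |A ∩ B| / |A| ≤ 1/3 — true.

3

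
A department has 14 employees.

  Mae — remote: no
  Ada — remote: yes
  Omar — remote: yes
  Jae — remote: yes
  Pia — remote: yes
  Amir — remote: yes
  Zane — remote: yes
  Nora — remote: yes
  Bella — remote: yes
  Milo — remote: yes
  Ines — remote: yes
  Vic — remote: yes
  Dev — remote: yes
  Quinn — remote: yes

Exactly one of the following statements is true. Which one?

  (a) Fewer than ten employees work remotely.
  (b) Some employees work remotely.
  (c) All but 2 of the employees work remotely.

|A| = 14, |A ∩ B| = 13, |A ∖ B| = 1.
(a) requires |A ∩ B| < 10: false.
(b) requires A ∩ B ≠ ∅ (|A ∩ B| ≥ 1): true.
(c) requires |A ∖ B| = 2: false.

(b)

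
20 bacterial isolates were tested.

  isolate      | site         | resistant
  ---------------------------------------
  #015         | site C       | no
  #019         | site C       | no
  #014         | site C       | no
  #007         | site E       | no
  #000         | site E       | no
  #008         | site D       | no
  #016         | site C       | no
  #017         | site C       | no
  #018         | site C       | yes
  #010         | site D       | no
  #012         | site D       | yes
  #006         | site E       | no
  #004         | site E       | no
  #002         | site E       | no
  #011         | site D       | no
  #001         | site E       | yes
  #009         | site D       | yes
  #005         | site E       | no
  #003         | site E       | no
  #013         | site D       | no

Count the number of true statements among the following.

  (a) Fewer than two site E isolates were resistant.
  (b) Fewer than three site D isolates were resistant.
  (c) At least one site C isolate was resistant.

(a) site E: |A| = 8, |A ∩ B| = 1; needs |A ∩ B| < 2 — true.
(b) site D: |A| = 6, |A ∩ B| = 2; needs |A ∩ B| < 3 — true.
(c) site C: |A| = 6, |A ∩ B| = 1; needs A ∩ B ≠ ∅ (|A ∩ B| ≥ 1) — true.

3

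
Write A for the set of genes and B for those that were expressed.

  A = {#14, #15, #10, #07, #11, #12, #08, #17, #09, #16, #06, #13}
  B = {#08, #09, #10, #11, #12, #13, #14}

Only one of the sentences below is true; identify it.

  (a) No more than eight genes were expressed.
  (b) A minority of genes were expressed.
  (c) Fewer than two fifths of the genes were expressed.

(a)

|A| = 12, |A ∩ B| = 7, |A ∖ B| = 5.
(a) requires |A ∩ B| ≤ 8: true.
(b) requires |A ∩ B| < |A ∖ B|: false.
(c) requires |A ∩ B| / |A| < 2/5: false.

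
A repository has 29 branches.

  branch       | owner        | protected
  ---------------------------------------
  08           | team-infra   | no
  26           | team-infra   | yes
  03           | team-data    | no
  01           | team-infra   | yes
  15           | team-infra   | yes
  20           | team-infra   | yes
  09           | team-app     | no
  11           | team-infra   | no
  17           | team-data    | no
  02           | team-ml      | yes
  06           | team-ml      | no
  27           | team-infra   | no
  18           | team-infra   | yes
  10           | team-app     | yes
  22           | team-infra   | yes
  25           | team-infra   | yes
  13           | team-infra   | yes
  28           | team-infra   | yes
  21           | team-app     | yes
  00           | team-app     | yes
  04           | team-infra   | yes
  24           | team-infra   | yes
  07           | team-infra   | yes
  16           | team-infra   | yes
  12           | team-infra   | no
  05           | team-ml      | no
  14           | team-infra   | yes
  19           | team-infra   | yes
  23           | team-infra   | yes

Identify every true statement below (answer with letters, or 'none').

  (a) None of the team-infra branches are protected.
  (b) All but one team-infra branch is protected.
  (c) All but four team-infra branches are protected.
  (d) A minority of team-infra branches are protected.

(c)

|A| = 20, |A ∩ B| = 16, |A ∖ B| = 4.
(a) A ∩ B = ∅ (|A ∩ B| = 0): fails.
(b) |A ∖ B| = 1: fails.
(c) |A ∖ B| = 4: holds.
(d) |A ∩ B| < |A ∖ B|: fails.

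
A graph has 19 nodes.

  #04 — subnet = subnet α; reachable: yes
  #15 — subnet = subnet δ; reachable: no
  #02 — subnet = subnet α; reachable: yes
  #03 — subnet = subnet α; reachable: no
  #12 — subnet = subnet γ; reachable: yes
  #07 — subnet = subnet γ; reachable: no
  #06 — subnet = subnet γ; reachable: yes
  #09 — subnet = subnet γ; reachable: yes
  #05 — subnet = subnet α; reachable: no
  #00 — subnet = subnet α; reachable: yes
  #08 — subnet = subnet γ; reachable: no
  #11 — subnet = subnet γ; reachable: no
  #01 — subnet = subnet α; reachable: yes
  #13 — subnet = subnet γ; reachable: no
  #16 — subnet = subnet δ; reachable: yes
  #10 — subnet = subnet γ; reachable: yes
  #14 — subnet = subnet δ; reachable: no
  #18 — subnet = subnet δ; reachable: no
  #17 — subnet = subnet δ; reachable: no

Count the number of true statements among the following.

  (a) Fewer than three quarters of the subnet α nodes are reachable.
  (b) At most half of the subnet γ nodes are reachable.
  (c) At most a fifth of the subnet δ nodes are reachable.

3

(a) subnet α: |A| = 6, |A ∩ B| = 4; needs |A ∩ B| / |A| < 3/4 — true.
(b) subnet γ: |A| = 8, |A ∩ B| = 4; needs |A ∩ B| ≤ |A ∖ B| — true.
(c) subnet δ: |A| = 5, |A ∩ B| = 1; needs |A ∩ B| / |A| ≤ 1/5 — true.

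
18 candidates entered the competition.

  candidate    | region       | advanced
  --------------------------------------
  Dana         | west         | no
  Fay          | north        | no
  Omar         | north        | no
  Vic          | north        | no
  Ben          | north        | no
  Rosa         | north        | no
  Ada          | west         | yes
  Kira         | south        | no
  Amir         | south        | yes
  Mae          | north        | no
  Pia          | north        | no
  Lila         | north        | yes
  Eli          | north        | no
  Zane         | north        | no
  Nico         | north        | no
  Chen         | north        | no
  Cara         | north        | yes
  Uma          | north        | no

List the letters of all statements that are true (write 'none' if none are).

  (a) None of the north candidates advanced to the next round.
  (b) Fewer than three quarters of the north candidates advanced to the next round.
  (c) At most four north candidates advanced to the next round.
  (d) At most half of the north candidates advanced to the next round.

|A| = 14, |A ∩ B| = 2, |A ∖ B| = 12.
(a) A ∩ B = ∅ (|A ∩ B| = 0): fails.
(b) |A ∩ B| / |A| < 3/4: holds.
(c) |A ∩ B| ≤ 4: holds.
(d) |A ∩ B| ≤ |A ∖ B|: holds.

(b), (c), (d)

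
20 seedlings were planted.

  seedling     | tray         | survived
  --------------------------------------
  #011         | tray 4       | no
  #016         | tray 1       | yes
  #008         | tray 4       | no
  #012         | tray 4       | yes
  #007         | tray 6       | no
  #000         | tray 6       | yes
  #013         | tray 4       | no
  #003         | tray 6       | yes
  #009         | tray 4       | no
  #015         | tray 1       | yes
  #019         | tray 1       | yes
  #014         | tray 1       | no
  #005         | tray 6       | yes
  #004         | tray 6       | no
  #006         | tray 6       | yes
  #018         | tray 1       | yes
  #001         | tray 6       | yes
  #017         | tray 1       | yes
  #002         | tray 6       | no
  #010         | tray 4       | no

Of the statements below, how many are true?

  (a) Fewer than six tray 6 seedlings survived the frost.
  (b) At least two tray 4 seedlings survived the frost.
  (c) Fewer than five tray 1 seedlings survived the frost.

1

(a) tray 6: |A| = 8, |A ∩ B| = 5; needs |A ∩ B| < 6 — true.
(b) tray 4: |A| = 6, |A ∩ B| = 1; needs |A ∩ B| ≥ 2 — false.
(c) tray 1: |A| = 6, |A ∩ B| = 5; needs |A ∩ B| < 5 — false.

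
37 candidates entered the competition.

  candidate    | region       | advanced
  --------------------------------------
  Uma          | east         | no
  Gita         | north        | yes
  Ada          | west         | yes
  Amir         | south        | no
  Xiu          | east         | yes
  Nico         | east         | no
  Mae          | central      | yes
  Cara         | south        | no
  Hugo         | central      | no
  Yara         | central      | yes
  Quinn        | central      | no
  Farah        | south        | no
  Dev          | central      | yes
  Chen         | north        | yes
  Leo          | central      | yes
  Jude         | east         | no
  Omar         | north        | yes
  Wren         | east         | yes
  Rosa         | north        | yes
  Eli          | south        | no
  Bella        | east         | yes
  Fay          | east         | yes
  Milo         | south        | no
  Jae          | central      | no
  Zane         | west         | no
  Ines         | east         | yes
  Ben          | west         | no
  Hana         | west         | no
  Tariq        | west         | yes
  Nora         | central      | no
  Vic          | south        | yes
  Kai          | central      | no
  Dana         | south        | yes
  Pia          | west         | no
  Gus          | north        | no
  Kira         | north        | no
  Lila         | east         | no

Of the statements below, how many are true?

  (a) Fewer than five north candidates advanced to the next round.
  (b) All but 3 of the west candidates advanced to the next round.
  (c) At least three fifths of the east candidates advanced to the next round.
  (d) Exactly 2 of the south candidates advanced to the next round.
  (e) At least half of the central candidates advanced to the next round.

(a) north: |A| = 6, |A ∩ B| = 4; needs |A ∩ B| < 5 — true.
(b) west: |A| = 6, |A ∩ B| = 2; needs |A ∖ B| = 3 — false.
(c) east: |A| = 9, |A ∩ B| = 5; needs |A ∩ B| / |A| ≥ 3/5 — false.
(d) south: |A| = 7, |A ∩ B| = 2; needs |A ∩ B| = 2 — true.
(e) central: |A| = 9, |A ∩ B| = 4; needs |A ∩ B| ≥ |A ∖ B| — false.

2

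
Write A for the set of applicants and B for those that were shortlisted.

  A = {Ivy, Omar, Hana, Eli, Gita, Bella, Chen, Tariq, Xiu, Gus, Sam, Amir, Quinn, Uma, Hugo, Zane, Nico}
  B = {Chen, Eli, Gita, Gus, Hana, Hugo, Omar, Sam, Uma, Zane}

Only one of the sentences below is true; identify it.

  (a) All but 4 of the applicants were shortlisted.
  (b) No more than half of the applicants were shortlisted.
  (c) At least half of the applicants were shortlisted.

(c)

|A| = 17, |A ∩ B| = 10, |A ∖ B| = 7.
(a) requires |A ∖ B| = 4: false.
(b) requires |A ∩ B| ≤ |A ∖ B|: false.
(c) requires |A ∩ B| ≥ |A ∖ B|: true.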